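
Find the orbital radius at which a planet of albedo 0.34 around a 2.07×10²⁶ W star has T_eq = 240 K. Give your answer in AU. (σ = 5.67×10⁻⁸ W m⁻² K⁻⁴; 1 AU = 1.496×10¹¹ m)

From T_eq⁴ = L(1−A)/(16πσd²): d = √[L(1−A)/(16πσT_eq⁴)].
d = √[2.07×10²⁶ × 0.66 / (16π × 5.67×10⁻⁸ × (240)⁴)] = 1.20×10¹¹ m = 0.803 AU.

d ≈ 0.803 AU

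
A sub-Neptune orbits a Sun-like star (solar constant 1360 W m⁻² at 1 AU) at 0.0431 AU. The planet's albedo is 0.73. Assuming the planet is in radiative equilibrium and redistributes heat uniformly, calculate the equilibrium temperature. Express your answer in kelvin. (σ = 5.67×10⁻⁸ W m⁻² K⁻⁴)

Flux at 0.0431 AU: S = 1360/0.0431² = 7.32×10⁵ W m⁻².
Energy balance: absorbed = emitted ⇒ πR²·S(1−A) = 4πR²·σT_eq⁴, so T_eq⁴ = S(1−A)/(4σ).
T_eq = [7.32×10⁵ × 0.27 / (4 × 5.67×10⁻⁸)]^(1/4) = (8.72×10¹¹)^(1/4) = 966 K.

T_eq ≈ 966 K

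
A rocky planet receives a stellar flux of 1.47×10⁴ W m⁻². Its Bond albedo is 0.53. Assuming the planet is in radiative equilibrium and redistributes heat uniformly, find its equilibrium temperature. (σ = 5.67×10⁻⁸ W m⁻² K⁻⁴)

T_eq ≈ 418 K

Energy balance: absorbed = emitted ⇒ πR²·S(1−A) = 4πR²·σT_eq⁴, so T_eq⁴ = S(1−A)/(4σ).
T_eq = [1.47×10⁴ × 0.47 / (4 × 5.67×10⁻⁸)]^(1/4) = (3.05×10¹⁰)^(1/4) = 418 K.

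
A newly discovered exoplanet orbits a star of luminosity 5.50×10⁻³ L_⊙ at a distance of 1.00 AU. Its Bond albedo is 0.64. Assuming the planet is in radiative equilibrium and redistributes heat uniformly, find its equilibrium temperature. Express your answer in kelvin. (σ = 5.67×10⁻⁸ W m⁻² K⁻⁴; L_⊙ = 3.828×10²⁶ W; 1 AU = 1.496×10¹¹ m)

T_eq ≈ 58.7 K

d = 1.00 AU = 1.50×10¹¹ m.
L = 5.50×10⁻³ × 3.828×10²⁶ = 2.11×10²⁴ W.
Flux: S = L/(4πd²) = 2.11×10²⁴/(4π×(1.50×10¹¹)²) = 7.49 W m⁻².
Energy balance: absorbed = emitted ⇒ πR²·S(1−A) = 4πR²·σT_eq⁴, so T_eq⁴ = S(1−A)/(4σ).
T_eq = [7.49 × 0.36 / (4 × 5.67×10⁻⁸)]^(1/4) = (1.19×10⁷)^(1/4) = 58.7 K.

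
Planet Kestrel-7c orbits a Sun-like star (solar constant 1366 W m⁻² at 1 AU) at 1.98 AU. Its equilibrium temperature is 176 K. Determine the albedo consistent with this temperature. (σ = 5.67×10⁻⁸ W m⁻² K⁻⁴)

A ≈ 0.38

Flux at 1.98 AU: S = 1366/1.98² = 348 W m⁻².
From T_eq⁴ = S(1−A)/(4σ): 1−A = 4σT_eq⁴/S.
1−A = 4 × 5.67×10⁻⁸ × (176)⁴ / 348 = 0.625.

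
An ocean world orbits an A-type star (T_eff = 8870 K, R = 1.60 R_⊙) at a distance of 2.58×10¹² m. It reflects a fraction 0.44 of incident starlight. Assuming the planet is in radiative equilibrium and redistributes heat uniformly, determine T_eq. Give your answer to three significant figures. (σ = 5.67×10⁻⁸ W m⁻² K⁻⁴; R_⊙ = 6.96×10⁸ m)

T_eq ≈ 113 K

R_⋆ = 1.60 × 6.96×10⁸ = 1.11×10⁹ m.
L = 4πR_⋆²σT_⋆⁴ = 4π(1.11×10⁹)² × 5.67×10⁻⁸ × (8870)⁴ = 5.47×10²⁷ W.
S = L/(4πd²) = 65.4 W m⁻².
Energy balance: absorbed = emitted ⇒ πR²·S(1−A) = 4πR²·σT_eq⁴, so T_eq⁴ = S(1−A)/(4σ).
T_eq = [65.4 × 0.56 / (4 × 5.67×10⁻⁸)]^(1/4) = (1.61×10⁸)^(1/4) = 113 K.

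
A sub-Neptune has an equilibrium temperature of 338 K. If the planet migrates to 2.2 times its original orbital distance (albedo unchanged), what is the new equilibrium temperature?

T_eq ∝ L^(1/4) · d^(−1/2).
T′ = 338 / 2.2^(1/2) = 228 K.

T_eq ≈ 228 K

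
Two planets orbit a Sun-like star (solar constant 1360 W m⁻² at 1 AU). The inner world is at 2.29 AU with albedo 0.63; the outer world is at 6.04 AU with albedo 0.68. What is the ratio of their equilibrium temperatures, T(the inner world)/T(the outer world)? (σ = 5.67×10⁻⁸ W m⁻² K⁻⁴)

T_eq = [S₀(1−A)/(4σd²)]^(1/4), so T ∝ (1−A)^(1/4) / √d.
T₁ = [1360×0.37/(4×5.67×10⁻⁸×2.29²)]^(1/4) = 143.42 K.
T₂ = [1360×0.32/(4×5.67×10⁻⁸×6.04²)]^(1/4) = 85.16 K.

T₁/T₂ ≈ 1.684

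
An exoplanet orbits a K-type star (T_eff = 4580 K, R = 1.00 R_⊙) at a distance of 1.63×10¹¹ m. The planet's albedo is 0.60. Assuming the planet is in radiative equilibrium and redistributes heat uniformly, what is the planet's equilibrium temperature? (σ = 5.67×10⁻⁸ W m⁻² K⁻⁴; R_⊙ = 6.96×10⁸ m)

T_eq ≈ 168 K

R_⋆ = 1.00 × 6.96×10⁸ = 6.96×10⁸ m.
L = 4πR_⋆²σT_⋆⁴ = 4π(6.96×10⁸)² × 5.67×10⁻⁸ × (4580)⁴ = 1.52×10²⁶ W.
S = L/(4πd²) = 455 W m⁻².
Energy balance: absorbed = emitted ⇒ πR²·S(1−A) = 4πR²·σT_eq⁴, so T_eq⁴ = S(1−A)/(4σ).
T_eq = [455 × 0.40 / (4 × 5.67×10⁻⁸)]^(1/4) = (8.02×10⁸)^(1/4) = 168 K.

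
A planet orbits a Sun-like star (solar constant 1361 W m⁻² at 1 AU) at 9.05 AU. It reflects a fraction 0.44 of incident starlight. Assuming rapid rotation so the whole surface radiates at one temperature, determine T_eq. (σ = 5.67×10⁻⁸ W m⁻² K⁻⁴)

Flux at 9.05 AU: S = 1361/9.05² = 16.6 W m⁻².
Energy balance: absorbed = emitted ⇒ πR²·S(1−A) = 4πR²·σT_eq⁴, so T_eq⁴ = S(1−A)/(4σ).
T_eq = [16.6 × 0.56 / (4 × 5.67×10⁻⁸)]^(1/4) = (4.10×10⁷)^(1/4) = 80.0 K.

T_eq ≈ 80.0 K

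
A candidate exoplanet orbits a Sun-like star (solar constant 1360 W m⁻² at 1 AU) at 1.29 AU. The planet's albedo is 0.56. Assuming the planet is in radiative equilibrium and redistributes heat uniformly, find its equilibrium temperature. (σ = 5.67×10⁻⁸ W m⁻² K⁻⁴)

T_eq ≈ 200 K

Flux at 1.29 AU: S = 1360/1.29² = 817 W m⁻².
Energy balance: absorbed = emitted ⇒ πR²·S(1−A) = 4πR²·σT_eq⁴, so T_eq⁴ = S(1−A)/(4σ).
T_eq = [817 × 0.44 / (4 × 5.67×10⁻⁸)]^(1/4) = (1.59×10⁹)^(1/4) = 200 K.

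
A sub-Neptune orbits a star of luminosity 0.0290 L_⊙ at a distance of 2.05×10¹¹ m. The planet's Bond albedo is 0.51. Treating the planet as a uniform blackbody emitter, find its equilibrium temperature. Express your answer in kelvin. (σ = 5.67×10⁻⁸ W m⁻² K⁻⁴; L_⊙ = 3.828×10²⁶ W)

L = 0.0290 × 3.828×10²⁶ = 1.11×10²⁵ W.
Flux: S = L/(4πd²) = 1.11×10²⁵/(4π×(2.05×10¹¹)²) = 21.0 W m⁻².
Energy balance: absorbed = emitted ⇒ πR²·S(1−A) = 4πR²·σT_eq⁴, so T_eq⁴ = S(1−A)/(4σ).
T_eq = [21.0 × 0.49 / (4 × 5.67×10⁻⁸)]^(1/4) = (4.54×10⁷)^(1/4) = 82.1 K.

T_eq ≈ 82.1 K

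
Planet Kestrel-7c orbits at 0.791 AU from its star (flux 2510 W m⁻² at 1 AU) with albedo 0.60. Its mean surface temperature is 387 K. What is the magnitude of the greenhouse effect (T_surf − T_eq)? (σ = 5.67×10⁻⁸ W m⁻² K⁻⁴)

S = 2510/0.791² = 4012 W m⁻².
T_eq = [S(1−A)/(4σ)]^(1/4) = [4012×0.40/(4×5.67×10⁻⁸)]^(1/4) = 290.0 K.
ΔT = T_surf − T_eq = 387 − 290.0.

ΔT ≈ 97.0 K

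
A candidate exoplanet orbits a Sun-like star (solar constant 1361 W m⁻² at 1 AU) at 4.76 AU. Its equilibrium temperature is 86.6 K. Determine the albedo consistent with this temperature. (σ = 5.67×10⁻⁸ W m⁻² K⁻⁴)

A ≈ 0.79

Flux at 4.76 AU: S = 1361/4.76² = 60.1 W m⁻².
From T_eq⁴ = S(1−A)/(4σ): 1−A = 4σT_eq⁴/S.
1−A = 4 × 5.67×10⁻⁸ × (86.6)⁴ / 60.1 = 0.212.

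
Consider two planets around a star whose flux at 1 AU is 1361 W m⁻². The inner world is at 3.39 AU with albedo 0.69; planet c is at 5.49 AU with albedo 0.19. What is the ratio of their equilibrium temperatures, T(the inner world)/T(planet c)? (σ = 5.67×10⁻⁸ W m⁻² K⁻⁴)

T₁/T₂ ≈ 1.001

T_eq = [S₀(1−A)/(4σd²)]^(1/4), so T ∝ (1−A)^(1/4) / √d.
T₁ = [1361×0.31/(4×5.67×10⁻⁸×3.39²)]^(1/4) = 112.80 K.
T₂ = [1361×0.81/(4×5.67×10⁻⁸×5.49²)]^(1/4) = 112.69 K.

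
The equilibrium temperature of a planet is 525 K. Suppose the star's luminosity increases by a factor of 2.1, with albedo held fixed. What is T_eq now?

T_eq ≈ 632 K

T_eq ∝ L^(1/4) · d^(−1/2).
T′ = 525 × 2.1^(1/4) = 632 K.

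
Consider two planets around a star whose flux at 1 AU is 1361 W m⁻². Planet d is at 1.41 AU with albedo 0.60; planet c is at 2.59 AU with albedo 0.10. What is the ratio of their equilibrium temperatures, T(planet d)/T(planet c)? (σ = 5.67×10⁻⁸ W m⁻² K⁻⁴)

T_eq = [S₀(1−A)/(4σd²)]^(1/4), so T ∝ (1−A)^(1/4) / √d.
T₁ = [1361×0.40/(4×5.67×10⁻⁸×1.41²)]^(1/4) = 186.41 K.
T₂ = [1361×0.90/(4×5.67×10⁻⁸×2.59²)]^(1/4) = 168.45 K.

T₁/T₂ ≈ 1.107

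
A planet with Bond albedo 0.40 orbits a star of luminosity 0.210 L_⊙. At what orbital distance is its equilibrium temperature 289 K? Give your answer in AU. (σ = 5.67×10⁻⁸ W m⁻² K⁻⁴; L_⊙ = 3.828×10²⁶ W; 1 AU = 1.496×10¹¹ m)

d ≈ 0.329 AU

L = 0.210 × 3.828×10²⁶ = 8.04×10²⁵ W.
From T_eq⁴ = L(1−A)/(16πσd²): d = √[L(1−A)/(16πσT_eq⁴)].
d = √[8.04×10²⁵ × 0.60 / (16π × 5.67×10⁻⁸ × (289)⁴)] = 4.93×10¹⁰ m = 0.329 AU.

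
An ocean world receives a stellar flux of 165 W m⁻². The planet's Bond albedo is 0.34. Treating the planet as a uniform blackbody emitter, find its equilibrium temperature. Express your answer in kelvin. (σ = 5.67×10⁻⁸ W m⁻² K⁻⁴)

T_eq ≈ 148 K

Energy balance: absorbed = emitted ⇒ πR²·S(1−A) = 4πR²·σT_eq⁴, so T_eq⁴ = S(1−A)/(4σ).
T_eq = [165 × 0.66 / (4 × 5.67×10⁻⁸)]^(1/4) = (4.80×10⁸)^(1/4) = 148 K.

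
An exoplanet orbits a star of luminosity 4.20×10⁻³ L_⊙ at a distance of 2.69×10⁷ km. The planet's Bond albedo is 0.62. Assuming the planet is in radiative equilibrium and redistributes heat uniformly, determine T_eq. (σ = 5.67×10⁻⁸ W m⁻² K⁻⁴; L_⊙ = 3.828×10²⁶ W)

d = 2.69×10⁷ km = 2.69×10¹⁰ m.
L = 4.20×10⁻³ × 3.828×10²⁶ = 1.61×10²⁴ W.
Flux: S = L/(4πd²) = 1.61×10²⁴/(4π×(2.69×10¹⁰)²) = 177 W m⁻².
Energy balance: absorbed = emitted ⇒ πR²·S(1−A) = 4πR²·σT_eq⁴, so T_eq⁴ = S(1−A)/(4σ).
T_eq = [177 × 0.38 / (4 × 5.67×10⁻⁸)]^(1/4) = (2.96×10⁸)^(1/4) = 131 K.

T_eq ≈ 131 K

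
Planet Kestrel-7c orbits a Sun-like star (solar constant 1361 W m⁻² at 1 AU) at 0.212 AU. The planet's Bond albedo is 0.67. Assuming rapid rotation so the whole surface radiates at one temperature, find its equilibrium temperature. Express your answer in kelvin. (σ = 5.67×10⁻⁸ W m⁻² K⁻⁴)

Flux at 0.212 AU: S = 1361/0.212² = 3.03×10⁴ W m⁻².
Energy balance: absorbed = emitted ⇒ πR²·S(1−A) = 4πR²·σT_eq⁴, so T_eq⁴ = S(1−A)/(4σ).
T_eq = [3.03×10⁴ × 0.33 / (4 × 5.67×10⁻⁸)]^(1/4) = (4.41×10¹⁰)^(1/4) = 458 K.

T_eq ≈ 458 K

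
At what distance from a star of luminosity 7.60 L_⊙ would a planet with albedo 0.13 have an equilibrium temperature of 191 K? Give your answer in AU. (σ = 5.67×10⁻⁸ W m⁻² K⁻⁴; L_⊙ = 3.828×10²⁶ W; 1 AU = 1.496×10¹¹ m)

L = 7.60 × 3.828×10²⁶ = 2.91×10²⁷ W.
From T_eq⁴ = L(1−A)/(16πσd²): d = √[L(1−A)/(16πσT_eq⁴)].
d = √[2.91×10²⁷ × 0.87 / (16π × 5.67×10⁻⁸ × (191)⁴)] = 8.17×10¹¹ m = 5.46 AU.

d ≈ 5.46 AU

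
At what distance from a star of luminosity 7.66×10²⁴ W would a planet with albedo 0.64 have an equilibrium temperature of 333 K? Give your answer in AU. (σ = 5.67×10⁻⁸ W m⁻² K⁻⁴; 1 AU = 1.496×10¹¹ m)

d ≈ 0.0593 AU

From T_eq⁴ = L(1−A)/(16πσd²): d = √[L(1−A)/(16πσT_eq⁴)].
d = √[7.66×10²⁴ × 0.36 / (16π × 5.67×10⁻⁸ × (333)⁴)] = 8.87×10⁹ m = 0.0593 AU.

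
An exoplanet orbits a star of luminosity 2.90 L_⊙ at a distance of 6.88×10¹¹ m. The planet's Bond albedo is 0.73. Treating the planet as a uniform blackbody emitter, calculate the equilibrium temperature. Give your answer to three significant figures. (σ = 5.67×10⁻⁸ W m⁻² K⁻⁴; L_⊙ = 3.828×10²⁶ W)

T_eq ≈ 122 K

L = 2.90 × 3.828×10²⁶ = 1.11×10²⁷ W.
Flux: S = L/(4πd²) = 1.11×10²⁷/(4π×(6.88×10¹¹)²) = 187 W m⁻².
Energy balance: absorbed = emitted ⇒ πR²·S(1−A) = 4πR²·σT_eq⁴, so T_eq⁴ = S(1−A)/(4σ).
T_eq = [187 × 0.27 / (4 × 5.67×10⁻⁸)]^(1/4) = (2.22×10⁸)^(1/4) = 122 K.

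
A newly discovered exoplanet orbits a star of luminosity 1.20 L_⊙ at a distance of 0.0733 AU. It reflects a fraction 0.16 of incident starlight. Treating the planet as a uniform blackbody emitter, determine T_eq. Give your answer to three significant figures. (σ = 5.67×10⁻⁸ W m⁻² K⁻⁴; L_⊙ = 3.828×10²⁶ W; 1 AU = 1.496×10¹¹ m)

d = 0.0733 AU = 1.10×10¹⁰ m.
L = 1.20 × 3.828×10²⁶ = 4.59×10²⁶ W.
Flux: S = L/(4πd²) = 4.59×10²⁶/(4π×(1.10×10¹⁰)²) = 3.04×10⁵ W m⁻².
Energy balance: absorbed = emitted ⇒ πR²·S(1−A) = 4πR²·σT_eq⁴, so T_eq⁴ = S(1−A)/(4σ).
T_eq = [3.04×10⁵ × 0.84 / (4 × 5.67×10⁻⁸)]^(1/4) = (1.13×10¹²)^(1/4) = 1030 K.

T_eq ≈ 1030 K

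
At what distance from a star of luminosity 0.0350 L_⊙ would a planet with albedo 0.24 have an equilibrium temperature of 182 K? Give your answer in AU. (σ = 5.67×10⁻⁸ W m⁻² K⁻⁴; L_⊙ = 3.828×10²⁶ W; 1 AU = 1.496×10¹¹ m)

d ≈ 0.381 AU

L = 0.0350 × 3.828×10²⁶ = 1.34×10²⁵ W.
From T_eq⁴ = L(1−A)/(16πσd²): d = √[L(1−A)/(16πσT_eq⁴)].
d = √[1.34×10²⁵ × 0.76 / (16π × 5.67×10⁻⁸ × (182)⁴)] = 5.71×10¹⁰ m = 0.381 AU.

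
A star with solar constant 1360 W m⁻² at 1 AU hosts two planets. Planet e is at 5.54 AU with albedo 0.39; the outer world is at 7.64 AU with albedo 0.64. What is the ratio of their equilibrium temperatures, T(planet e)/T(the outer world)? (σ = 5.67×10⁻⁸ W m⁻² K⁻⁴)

T_eq = [S₀(1−A)/(4σd²)]^(1/4), so T ∝ (1−A)^(1/4) / √d.
T₁ = [1360×0.61/(4×5.67×10⁻⁸×5.54²)]^(1/4) = 104.48 K.
T₂ = [1360×0.36/(4×5.67×10⁻⁸×7.64²)]^(1/4) = 77.98 K.

T₁/T₂ ≈ 1.340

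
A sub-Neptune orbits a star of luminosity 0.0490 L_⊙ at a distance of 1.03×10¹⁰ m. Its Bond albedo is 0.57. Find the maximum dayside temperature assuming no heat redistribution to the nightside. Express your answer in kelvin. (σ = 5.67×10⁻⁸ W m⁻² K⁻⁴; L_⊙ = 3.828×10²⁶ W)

T_ss ≈ 572 K

L = 0.0490 × 3.828×10²⁶ = 1.88×10²⁵ W.
Flux: S = L/(4πd²) = 1.88×10²⁵/(4π×(1.03×10¹⁰)²) = 1.41×10⁴ W m⁻².
With no redistribution each surface element balances locally: S(1−A) = σT⁴.
T = [1.41×10⁴ × 0.43 / 5.67×10⁻⁸]^(1/4) = (1.07×10¹¹)^(1/4) = 572 K.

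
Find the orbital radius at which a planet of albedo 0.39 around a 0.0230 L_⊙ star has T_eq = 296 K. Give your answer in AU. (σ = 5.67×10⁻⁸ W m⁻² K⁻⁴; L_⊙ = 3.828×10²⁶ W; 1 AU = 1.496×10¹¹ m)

L = 0.0230 × 3.828×10²⁶ = 8.80×10²⁴ W.
From T_eq⁴ = L(1−A)/(16πσd²): d = √[L(1−A)/(16πσT_eq⁴)].
d = √[8.80×10²⁴ × 0.61 / (16π × 5.67×10⁻⁸ × (296)⁴)] = 1.57×10¹⁰ m = 0.105 AU.

d ≈ 0.105 AU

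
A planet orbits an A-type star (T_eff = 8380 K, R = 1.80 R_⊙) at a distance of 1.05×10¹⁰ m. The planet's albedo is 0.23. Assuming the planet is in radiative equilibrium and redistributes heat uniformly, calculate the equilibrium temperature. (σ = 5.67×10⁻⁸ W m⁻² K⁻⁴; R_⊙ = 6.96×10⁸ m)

R_⋆ = 1.80 × 6.96×10⁸ = 1.25×10⁹ m.
L = 4πR_⋆²σT_⋆⁴ = 4π(1.25×10⁹)² × 5.67×10⁻⁸ × (8380)⁴ = 5.51×10²⁷ W.
S = L/(4πd²) = 3.98×10⁶ W m⁻².
Energy balance: absorbed = emitted ⇒ πR²·S(1−A) = 4πR²·σT_eq⁴, so T_eq⁴ = S(1−A)/(4σ).
T_eq = [3.98×10⁶ × 0.77 / (4 × 5.67×10⁻⁸)]^(1/4) = (1.35×10¹³)^(1/4) = 1920 K.

T_eq ≈ 1920 K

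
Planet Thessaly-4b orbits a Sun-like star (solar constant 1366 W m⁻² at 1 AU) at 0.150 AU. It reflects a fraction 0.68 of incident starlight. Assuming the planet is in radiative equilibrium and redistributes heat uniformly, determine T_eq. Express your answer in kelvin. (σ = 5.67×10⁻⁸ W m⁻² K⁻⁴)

T_eq ≈ 541 K

Flux at 0.150 AU: S = 1366/0.150² = 6.07×10⁴ W m⁻².
Energy balance: absorbed = emitted ⇒ πR²·S(1−A) = 4πR²·σT_eq⁴, so T_eq⁴ = S(1−A)/(4σ).
T_eq = [6.07×10⁴ × 0.32 / (4 × 5.67×10⁻⁸)]^(1/4) = (8.57×10¹⁰)^(1/4) = 541 K.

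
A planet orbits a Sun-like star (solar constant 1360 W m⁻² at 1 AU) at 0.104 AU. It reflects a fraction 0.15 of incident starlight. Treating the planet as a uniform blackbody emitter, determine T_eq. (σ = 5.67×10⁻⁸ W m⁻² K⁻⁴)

T_eq ≈ 829 K

Flux at 0.104 AU: S = 1360/0.104² = 1.26×10⁵ W m⁻².
Energy balance: absorbed = emitted ⇒ πR²·S(1−A) = 4πR²·σT_eq⁴, so T_eq⁴ = S(1−A)/(4σ).
T_eq = [1.26×10⁵ × 0.85 / (4 × 5.67×10⁻⁸)]^(1/4) = (4.71×10¹¹)^(1/4) = 829 K.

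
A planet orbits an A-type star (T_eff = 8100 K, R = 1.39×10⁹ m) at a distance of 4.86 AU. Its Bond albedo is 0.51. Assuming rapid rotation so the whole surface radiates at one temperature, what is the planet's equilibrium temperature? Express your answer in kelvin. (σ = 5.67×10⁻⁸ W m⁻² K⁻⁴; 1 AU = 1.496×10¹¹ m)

T_eq ≈ 210 K

d = 4.86 AU = 7.27×10¹¹ m.
L = 4πR_⋆²σT_⋆⁴ = 4π(1.39×10⁹)² × 5.67×10⁻⁸ × (8100)⁴ = 5.93×10²⁷ W.
S = L/(4πd²) = 892 W m⁻².
Energy balance: absorbed = emitted ⇒ πR²·S(1−A) = 4πR²·σT_eq⁴, so T_eq⁴ = S(1−A)/(4σ).
T_eq = [892 × 0.49 / (4 × 5.67×10⁻⁸)]^(1/4) = (1.93×10⁹)^(1/4) = 210 K.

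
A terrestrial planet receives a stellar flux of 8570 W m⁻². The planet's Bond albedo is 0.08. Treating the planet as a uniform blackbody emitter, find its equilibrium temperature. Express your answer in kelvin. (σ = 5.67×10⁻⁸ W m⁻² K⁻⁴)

Energy balance: absorbed = emitted ⇒ πR²·S(1−A) = 4πR²·σT_eq⁴, so T_eq⁴ = S(1−A)/(4σ).
T_eq = [8570 × 0.92 / (4 × 5.67×10⁻⁸)]^(1/4) = (3.48×10¹⁰)^(1/4) = 432 K.

T_eq ≈ 432 K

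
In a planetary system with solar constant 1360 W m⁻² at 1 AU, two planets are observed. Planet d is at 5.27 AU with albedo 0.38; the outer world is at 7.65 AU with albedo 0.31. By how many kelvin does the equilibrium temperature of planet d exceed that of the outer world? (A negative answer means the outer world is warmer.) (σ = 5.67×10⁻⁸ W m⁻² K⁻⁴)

T_eq = [S₀(1−A)/(4σd²)]^(1/4), so T ∝ (1−A)^(1/4) / √d.
T₁ = [1360×0.62/(4×5.67×10⁻⁸×5.27²)]^(1/4) = 107.56 K.
T₂ = [1360×0.69/(4×5.67×10⁻⁸×7.65²)]^(1/4) = 91.70 K.

ΔT ≈ 15.9 K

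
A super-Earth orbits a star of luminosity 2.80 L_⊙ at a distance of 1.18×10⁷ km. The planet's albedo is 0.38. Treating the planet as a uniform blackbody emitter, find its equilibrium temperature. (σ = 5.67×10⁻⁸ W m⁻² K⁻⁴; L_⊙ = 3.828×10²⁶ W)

d = 1.18×10⁷ km = 1.18×10¹⁰ m.
L = 2.80 × 3.828×10²⁶ = 1.07×10²⁷ W.
Flux: S = L/(4πd²) = 1.07×10²⁷/(4π×(1.18×10¹⁰)²) = 6.13×10⁵ W m⁻².
Energy balance: absorbed = emitted ⇒ πR²·S(1−A) = 4πR²·σT_eq⁴, so T_eq⁴ = S(1−A)/(4σ).
T_eq = [6.13×10⁵ × 0.62 / (4 × 5.67×10⁻⁸)]^(1/4) = (1.67×10¹²)^(1/4) = 1140 K.

T_eq ≈ 1140 K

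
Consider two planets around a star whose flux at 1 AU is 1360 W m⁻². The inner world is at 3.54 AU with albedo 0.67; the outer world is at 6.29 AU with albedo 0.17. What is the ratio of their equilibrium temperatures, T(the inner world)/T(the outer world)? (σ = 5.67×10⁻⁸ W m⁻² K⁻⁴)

T_eq = [S₀(1−A)/(4σd²)]^(1/4), so T ∝ (1−A)^(1/4) / √d.
T₁ = [1360×0.33/(4×5.67×10⁻⁸×3.54²)]^(1/4) = 112.10 K.
T₂ = [1360×0.83/(4×5.67×10⁻⁸×6.29²)]^(1/4) = 105.91 K.

T₁/T₂ ≈ 1.058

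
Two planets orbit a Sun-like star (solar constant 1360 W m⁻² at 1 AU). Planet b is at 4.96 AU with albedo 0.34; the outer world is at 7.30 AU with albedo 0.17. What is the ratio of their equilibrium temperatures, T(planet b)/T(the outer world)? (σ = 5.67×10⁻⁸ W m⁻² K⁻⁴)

T_eq = [S₀(1−A)/(4σd²)]^(1/4), so T ∝ (1−A)^(1/4) / √d.
T₁ = [1360×0.66/(4×5.67×10⁻⁸×4.96²)]^(1/4) = 112.62 K.
T₂ = [1360×0.83/(4×5.67×10⁻⁸×7.30²)]^(1/4) = 98.31 K.

T₁/T₂ ≈ 1.146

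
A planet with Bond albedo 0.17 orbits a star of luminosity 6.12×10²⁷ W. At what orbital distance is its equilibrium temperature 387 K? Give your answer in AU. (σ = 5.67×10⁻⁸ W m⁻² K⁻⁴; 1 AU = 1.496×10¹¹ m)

From T_eq⁴ = L(1−A)/(16πσd²): d = √[L(1−A)/(16πσT_eq⁴)].
d = √[6.12×10²⁷ × 0.83 / (16π × 5.67×10⁻⁸ × (387)⁴)] = 2.82×10¹¹ m = 1.88 AU.

d ≈ 1.88 AU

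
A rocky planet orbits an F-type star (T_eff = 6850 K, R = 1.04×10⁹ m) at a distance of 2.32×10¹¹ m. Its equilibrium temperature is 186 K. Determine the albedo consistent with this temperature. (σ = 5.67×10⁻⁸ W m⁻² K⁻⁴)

L = 4πR_⋆²σT_⋆⁴ = 4π(1.04×10⁹)² × 5.67×10⁻⁸ × (6850)⁴ = 1.70×10²⁷ W.
S = L/(4πd²) = 2510 W m⁻².
From T_eq⁴ = S(1−A)/(4σ): 1−A = 4σT_eq⁴/S.
1−A = 4 × 5.67×10⁻⁸ × (186)⁴ / 2510 = 0.108.

A ≈ 0.89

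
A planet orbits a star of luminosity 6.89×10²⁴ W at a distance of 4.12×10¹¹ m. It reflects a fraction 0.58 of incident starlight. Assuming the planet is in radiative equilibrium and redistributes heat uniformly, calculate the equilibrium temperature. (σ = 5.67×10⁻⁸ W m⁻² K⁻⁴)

Flux: S = L/(4πd²) = 6.89×10²⁴/(4π×(4.12×10¹¹)²) = 3.23 W m⁻².
Energy balance: absorbed = emitted ⇒ πR²·S(1−A) = 4πR²·σT_eq⁴, so T_eq⁴ = S(1−A)/(4σ).
T_eq = [3.23 × 0.42 / (4 × 5.67×10⁻⁸)]^(1/4) = (5.98×10⁶)^(1/4) = 49.5 K.

T_eq ≈ 49.5 K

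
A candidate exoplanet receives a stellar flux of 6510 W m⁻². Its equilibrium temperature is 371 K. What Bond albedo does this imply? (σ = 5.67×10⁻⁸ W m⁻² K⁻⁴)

A ≈ 0.34

From T_eq⁴ = S(1−A)/(4σ): 1−A = 4σT_eq⁴/S.
1−A = 4 × 5.67×10⁻⁸ × (371)⁴ / 6510 = 0.660.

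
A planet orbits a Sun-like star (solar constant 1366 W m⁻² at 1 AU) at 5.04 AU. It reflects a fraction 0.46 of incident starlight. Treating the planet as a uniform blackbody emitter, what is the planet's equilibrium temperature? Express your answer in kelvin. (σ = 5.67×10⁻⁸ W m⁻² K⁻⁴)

Flux at 5.04 AU: S = 1366/5.04² = 53.8 W m⁻².
Energy balance: absorbed = emitted ⇒ πR²·S(1−A) = 4πR²·σT_eq⁴, so T_eq⁴ = S(1−A)/(4σ).
T_eq = [53.8 × 0.54 / (4 × 5.67×10⁻⁸)]^(1/4) = (1.28×10⁸)^(1/4) = 106 K.

T_eq ≈ 106 K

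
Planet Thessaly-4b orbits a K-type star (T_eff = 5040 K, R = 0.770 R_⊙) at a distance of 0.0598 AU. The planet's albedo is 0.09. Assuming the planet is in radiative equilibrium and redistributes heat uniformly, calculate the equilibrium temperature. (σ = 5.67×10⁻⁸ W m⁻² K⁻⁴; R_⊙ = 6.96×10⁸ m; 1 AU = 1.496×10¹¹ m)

R_⋆ = 0.770 × 6.96×10⁸ = 5.36×10⁸ m.
d = 0.0598 AU = 8.95×10⁹ m.
L = 4πR_⋆²σT_⋆⁴ = 4π(5.36×10⁸)² × 5.67×10⁻⁸ × (5040)⁴ = 1.32×10²⁶ W.
S = L/(4πd²) = 1.31×10⁵ W m⁻².
Energy balance: absorbed = emitted ⇒ πR²·S(1−A) = 4πR²·σT_eq⁴, so T_eq⁴ = S(1−A)/(4σ).
T_eq = [1.31×10⁵ × 0.91 / (4 × 5.67×10⁻⁸)]^(1/4) = (5.27×10¹¹)^(1/4) = 852 K.

T_eq ≈ 852 K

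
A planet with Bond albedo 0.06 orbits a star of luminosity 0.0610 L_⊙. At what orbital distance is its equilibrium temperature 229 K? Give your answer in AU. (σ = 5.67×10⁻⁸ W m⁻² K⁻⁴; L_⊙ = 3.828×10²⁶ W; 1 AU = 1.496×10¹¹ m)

d ≈ 0.354 AU

L = 0.0610 × 3.828×10²⁶ = 2.34×10²⁵ W.
From T_eq⁴ = L(1−A)/(16πσd²): d = √[L(1−A)/(16πσT_eq⁴)].
d = √[2.34×10²⁵ × 0.94 / (16π × 5.67×10⁻⁸ × (229)⁴)] = 5.29×10¹⁰ m = 0.354 AU.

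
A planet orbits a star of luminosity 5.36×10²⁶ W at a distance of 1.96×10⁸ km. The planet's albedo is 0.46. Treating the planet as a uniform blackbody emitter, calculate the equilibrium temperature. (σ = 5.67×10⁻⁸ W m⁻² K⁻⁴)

T_eq ≈ 227 K

d = 1.96×10⁸ km = 1.96×10¹¹ m.
Flux: S = L/(4πd²) = 5.36×10²⁶/(4π×(1.96×10¹¹)²) = 1110 W m⁻².
Energy balance: absorbed = emitted ⇒ πR²·S(1−A) = 4πR²·σT_eq⁴, so T_eq⁴ = S(1−A)/(4σ).
T_eq = [1110 × 0.54 / (4 × 5.67×10⁻⁸)]^(1/4) = (2.64×10⁹)^(1/4) = 227 K.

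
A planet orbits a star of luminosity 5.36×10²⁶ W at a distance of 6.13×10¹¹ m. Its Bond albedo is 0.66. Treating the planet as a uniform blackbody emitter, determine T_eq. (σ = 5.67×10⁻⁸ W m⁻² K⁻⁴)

Flux: S = L/(4πd²) = 5.36×10²⁶/(4π×(6.13×10¹¹)²) = 114 W m⁻².
Energy balance: absorbed = emitted ⇒ πR²·S(1−A) = 4πR²·σT_eq⁴, so T_eq⁴ = S(1−A)/(4σ).
T_eq = [114 × 0.34 / (4 × 5.67×10⁻⁸)]^(1/4) = (1.70×10⁸)^(1/4) = 114 K.

T_eq ≈ 114 K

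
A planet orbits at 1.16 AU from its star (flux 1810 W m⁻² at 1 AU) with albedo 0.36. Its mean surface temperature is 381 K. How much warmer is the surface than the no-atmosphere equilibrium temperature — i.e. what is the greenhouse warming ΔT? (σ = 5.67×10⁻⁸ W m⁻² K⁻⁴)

S = 1810/1.16² = 1345 W m⁻².
T_eq = [S(1−A)/(4σ)]^(1/4) = [1345×0.64/(4×5.67×10⁻⁸)]^(1/4) = 248.2 K.
ΔT = T_surf − T_eq = 381 − 248.2.

ΔT ≈ 132.8 K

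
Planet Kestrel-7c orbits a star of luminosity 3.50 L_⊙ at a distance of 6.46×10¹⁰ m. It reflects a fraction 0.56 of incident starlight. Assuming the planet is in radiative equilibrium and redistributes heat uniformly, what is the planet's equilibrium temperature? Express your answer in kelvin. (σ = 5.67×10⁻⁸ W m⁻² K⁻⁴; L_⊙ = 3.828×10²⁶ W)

L = 3.50 × 3.828×10²⁶ = 1.34×10²⁷ W.
Flux: S = L/(4πd²) = 1.34×10²⁷/(4π×(6.46×10¹⁰)²) = 2.55×10⁴ W m⁻².
Energy balance: absorbed = emitted ⇒ πR²·S(1−A) = 4πR²·σT_eq⁴, so T_eq⁴ = S(1−A)/(4σ).
T_eq = [2.55×10⁴ × 0.44 / (4 × 5.67×10⁻⁸)]^(1/4) = (4.96×10¹⁰)^(1/4) = 472 K.

T_eq ≈ 472 K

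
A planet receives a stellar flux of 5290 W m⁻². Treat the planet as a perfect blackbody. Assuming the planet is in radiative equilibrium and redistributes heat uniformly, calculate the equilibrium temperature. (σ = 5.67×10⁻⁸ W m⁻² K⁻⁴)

Energy balance: absorbed = emitted ⇒ πR²·S(1−A) = 4πR²·σT_eq⁴, so T_eq⁴ = S(1−A)/(4σ).
T_eq = [5290 × 1.00 / (4 × 5.67×10⁻⁸)]^(1/4) = (2.33×10¹⁰)^(1/4) = 391 K.

T_eq ≈ 391 K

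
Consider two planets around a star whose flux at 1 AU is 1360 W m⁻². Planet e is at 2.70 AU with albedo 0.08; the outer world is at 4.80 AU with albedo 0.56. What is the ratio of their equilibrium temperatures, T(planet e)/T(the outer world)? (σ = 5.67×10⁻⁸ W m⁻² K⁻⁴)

T₁/T₂ ≈ 1.603

T_eq = [S₀(1−A)/(4σd²)]^(1/4), so T ∝ (1−A)^(1/4) / √d.
T₁ = [1360×0.92/(4×5.67×10⁻⁸×2.70²)]^(1/4) = 165.86 K.
T₂ = [1360×0.44/(4×5.67×10⁻⁸×4.80²)]^(1/4) = 103.45 K.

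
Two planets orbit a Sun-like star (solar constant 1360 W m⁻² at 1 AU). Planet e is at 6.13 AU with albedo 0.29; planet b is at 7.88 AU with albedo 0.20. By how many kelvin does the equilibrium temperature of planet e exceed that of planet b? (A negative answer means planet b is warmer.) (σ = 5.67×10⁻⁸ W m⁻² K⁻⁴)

ΔT ≈ 9.4 K

T_eq = [S₀(1−A)/(4σd²)]^(1/4), so T ∝ (1−A)^(1/4) / √d.
T₁ = [1360×0.71/(4×5.67×10⁻⁸×6.13²)]^(1/4) = 103.17 K.
T₂ = [1360×0.80/(4×5.67×10⁻⁸×7.88²)]^(1/4) = 93.75 K.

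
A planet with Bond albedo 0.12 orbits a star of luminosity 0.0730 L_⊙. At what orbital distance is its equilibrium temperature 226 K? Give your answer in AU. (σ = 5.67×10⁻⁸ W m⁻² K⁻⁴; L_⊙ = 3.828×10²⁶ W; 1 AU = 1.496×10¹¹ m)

d ≈ 0.384 AU

L = 0.0730 × 3.828×10²⁶ = 2.79×10²⁵ W.
From T_eq⁴ = L(1−A)/(16πσd²): d = √[L(1−A)/(16πσT_eq⁴)].
d = √[2.79×10²⁵ × 0.88 / (16π × 5.67×10⁻⁸ × (226)⁴)] = 5.75×10¹⁰ m = 0.384 AU.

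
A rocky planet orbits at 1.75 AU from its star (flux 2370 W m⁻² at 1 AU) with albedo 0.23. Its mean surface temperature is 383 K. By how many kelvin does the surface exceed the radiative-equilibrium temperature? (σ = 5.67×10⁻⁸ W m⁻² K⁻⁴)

S = 2370/1.75² = 773.9 W m⁻².
T_eq = [S(1−A)/(4σ)]^(1/4) = [773.9×0.77/(4×5.67×10⁻⁸)]^(1/4) = 226.4 K.
ΔT = T_surf − T_eq = 383 − 226.4.

ΔT ≈ 156.6 K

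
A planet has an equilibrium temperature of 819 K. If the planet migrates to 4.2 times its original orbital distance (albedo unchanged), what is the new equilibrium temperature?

T_eq ∝ L^(1/4) · d^(−1/2).
T′ = 819 / 4.2^(1/2) = 400 K.

T_eq ≈ 400 K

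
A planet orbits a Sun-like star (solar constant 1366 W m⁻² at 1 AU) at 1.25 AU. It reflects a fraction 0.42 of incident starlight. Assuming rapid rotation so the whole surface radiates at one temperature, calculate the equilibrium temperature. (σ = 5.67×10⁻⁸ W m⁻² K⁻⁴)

T_eq ≈ 217 K

Flux at 1.25 AU: S = 1366/1.25² = 874 W m⁻².
Energy balance: absorbed = emitted ⇒ πR²·S(1−A) = 4πR²·σT_eq⁴, so T_eq⁴ = S(1−A)/(4σ).
T_eq = [874 × 0.58 / (4 × 5.67×10⁻⁸)]^(1/4) = (2.24×10⁹)^(1/4) = 217 K.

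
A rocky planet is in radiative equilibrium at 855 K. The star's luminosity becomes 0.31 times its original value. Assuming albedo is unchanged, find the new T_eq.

T_eq ∝ L^(1/4) · d^(−1/2).
T′ = 855 × 0.31^(1/4) = 638 K.

T_eq ≈ 638 K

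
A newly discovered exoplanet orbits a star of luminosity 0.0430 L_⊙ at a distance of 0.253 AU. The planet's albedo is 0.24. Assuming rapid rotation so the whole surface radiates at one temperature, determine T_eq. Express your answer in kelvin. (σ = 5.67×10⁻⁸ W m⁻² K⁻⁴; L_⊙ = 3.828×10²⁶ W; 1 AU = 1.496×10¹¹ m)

d = 0.253 AU = 3.78×10¹⁰ m.
L = 0.0430 × 3.828×10²⁶ = 1.65×10²⁵ W.
Flux: S = L/(4πd²) = 1.65×10²⁵/(4π×(3.78×10¹⁰)²) = 914 W m⁻².
Energy balance: absorbed = emitted ⇒ πR²·S(1−A) = 4πR²·σT_eq⁴, so T_eq⁴ = S(1−A)/(4σ).
T_eq = [914 × 0.76 / (4 × 5.67×10⁻⁸)]^(1/4) = (3.06×10⁹)^(1/4) = 235 K.

T_eq ≈ 235 K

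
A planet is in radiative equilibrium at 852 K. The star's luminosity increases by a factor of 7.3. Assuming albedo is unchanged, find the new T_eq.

T_eq ≈ 1400 K

T_eq ∝ L^(1/4) · d^(−1/2).
T′ = 852 × 7.3^(1/4) = 1400 K.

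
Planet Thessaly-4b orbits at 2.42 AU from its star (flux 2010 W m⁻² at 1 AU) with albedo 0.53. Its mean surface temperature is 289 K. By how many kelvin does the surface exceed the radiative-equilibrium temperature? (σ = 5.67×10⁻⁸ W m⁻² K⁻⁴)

S = 2010/2.42² = 343.2 W m⁻².
T_eq = [S(1−A)/(4σ)]^(1/4) = [343.2×0.47/(4×5.67×10⁻⁸)]^(1/4) = 163.3 K.
ΔT = T_surf − T_eq = 289 − 163.3.

ΔT ≈ 125.7 K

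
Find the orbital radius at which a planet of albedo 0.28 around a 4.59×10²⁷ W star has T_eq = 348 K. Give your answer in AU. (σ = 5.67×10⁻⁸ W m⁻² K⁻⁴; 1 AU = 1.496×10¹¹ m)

d ≈ 1.88 AU

From T_eq⁴ = L(1−A)/(16πσd²): d = √[L(1−A)/(16πσT_eq⁴)].
d = √[4.59×10²⁷ × 0.72 / (16π × 5.67×10⁻⁸ × (348)⁴)] = 2.81×10¹¹ m = 1.88 AU.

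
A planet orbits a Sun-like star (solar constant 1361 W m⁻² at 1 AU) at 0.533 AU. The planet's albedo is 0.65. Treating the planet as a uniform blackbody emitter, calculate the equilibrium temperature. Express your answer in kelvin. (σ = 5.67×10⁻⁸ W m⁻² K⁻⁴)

Flux at 0.533 AU: S = 1361/0.533² = 4790 W m⁻².
Energy balance: absorbed = emitted ⇒ πR²·S(1−A) = 4πR²·σT_eq⁴, so T_eq⁴ = S(1−A)/(4σ).
T_eq = [4790 × 0.35 / (4 × 5.67×10⁻⁸)]^(1/4) = (7.39×10⁹)^(1/4) = 293 K.

T_eq ≈ 293 K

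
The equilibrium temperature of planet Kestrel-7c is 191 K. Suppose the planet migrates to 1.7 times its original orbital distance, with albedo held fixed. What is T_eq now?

T_eq ∝ L^(1/4) · d^(−1/2).
T′ = 191 / 1.7^(1/2) = 146 K.

T_eq ≈ 146 K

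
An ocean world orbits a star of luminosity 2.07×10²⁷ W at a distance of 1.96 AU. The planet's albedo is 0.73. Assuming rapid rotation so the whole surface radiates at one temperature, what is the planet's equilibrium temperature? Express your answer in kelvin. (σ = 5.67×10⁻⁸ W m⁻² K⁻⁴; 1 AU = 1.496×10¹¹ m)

d = 1.96 AU = 2.93×10¹¹ m.
Flux: S = L/(4πd²) = 2.07×10²⁷/(4π×(2.93×10¹¹)²) = 1920 W m⁻².
Energy balance: absorbed = emitted ⇒ πR²·S(1−A) = 4πR²·σT_eq⁴, so T_eq⁴ = S(1−A)/(4σ).
T_eq = [1920 × 0.27 / (4 × 5.67×10⁻⁸)]^(1/4) = (2.28×10⁹)^(1/4) = 219 K.

T_eq ≈ 219 K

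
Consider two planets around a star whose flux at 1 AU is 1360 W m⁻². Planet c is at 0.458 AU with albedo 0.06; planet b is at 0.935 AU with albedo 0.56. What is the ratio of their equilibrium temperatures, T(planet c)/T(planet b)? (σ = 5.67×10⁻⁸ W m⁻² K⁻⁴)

T₁/T₂ ≈ 1.727

T_eq = [S₀(1−A)/(4σd²)]^(1/4), so T ∝ (1−A)^(1/4) / √d.
T₁ = [1360×0.94/(4×5.67×10⁻⁸×0.458²)]^(1/4) = 404.88 K.
T₂ = [1360×0.44/(4×5.67×10⁻⁸×0.935²)]^(1/4) = 234.39 K.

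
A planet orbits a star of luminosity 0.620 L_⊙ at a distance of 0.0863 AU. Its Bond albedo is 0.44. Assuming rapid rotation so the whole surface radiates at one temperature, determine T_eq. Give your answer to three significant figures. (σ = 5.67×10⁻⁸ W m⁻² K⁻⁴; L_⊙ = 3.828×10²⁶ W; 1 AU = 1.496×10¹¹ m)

T_eq ≈ 727 K

d = 0.0863 AU = 1.29×10¹⁰ m.
L = 0.620 × 3.828×10²⁶ = 2.37×10²⁶ W.
Flux: S = L/(4πd²) = 2.37×10²⁶/(4π×(1.29×10¹⁰)²) = 1.13×10⁵ W m⁻².
Energy balance: absorbed = emitted ⇒ πR²·S(1−A) = 4πR²·σT_eq⁴, so T_eq⁴ = S(1−A)/(4σ).
T_eq = [1.13×10⁵ × 0.56 / (4 × 5.67×10⁻⁸)]^(1/4) = (2.80×10¹¹)^(1/4) = 727 K.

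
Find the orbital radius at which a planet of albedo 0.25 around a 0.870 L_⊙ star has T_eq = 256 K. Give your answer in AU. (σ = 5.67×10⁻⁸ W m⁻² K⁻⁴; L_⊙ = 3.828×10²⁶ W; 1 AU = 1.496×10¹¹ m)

L = 0.870 × 3.828×10²⁶ = 3.33×10²⁶ W.
From T_eq⁴ = L(1−A)/(16πσd²): d = √[L(1−A)/(16πσT_eq⁴)].
d = √[3.33×10²⁶ × 0.75 / (16π × 5.67×10⁻⁸ × (256)⁴)] = 1.43×10¹¹ m = 0.955 AU.

d ≈ 0.955 AU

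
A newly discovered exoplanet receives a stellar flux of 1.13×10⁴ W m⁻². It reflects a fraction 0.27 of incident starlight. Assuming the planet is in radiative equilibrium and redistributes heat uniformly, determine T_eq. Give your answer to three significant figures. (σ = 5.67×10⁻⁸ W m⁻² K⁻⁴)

T_eq ≈ 437 K

Energy balance: absorbed = emitted ⇒ πR²·S(1−A) = 4πR²·σT_eq⁴, so T_eq⁴ = S(1−A)/(4σ).
T_eq = [1.13×10⁴ × 0.73 / (4 × 5.67×10⁻⁸)]^(1/4) = (3.64×10¹⁰)^(1/4) = 437 K.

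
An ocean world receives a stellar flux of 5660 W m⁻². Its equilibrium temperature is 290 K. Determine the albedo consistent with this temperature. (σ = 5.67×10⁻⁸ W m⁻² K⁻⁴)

From T_eq⁴ = S(1−A)/(4σ): 1−A = 4σT_eq⁴/S.
1−A = 4 × 5.67×10⁻⁸ × (290)⁴ / 5660 = 0.283.

A ≈ 0.72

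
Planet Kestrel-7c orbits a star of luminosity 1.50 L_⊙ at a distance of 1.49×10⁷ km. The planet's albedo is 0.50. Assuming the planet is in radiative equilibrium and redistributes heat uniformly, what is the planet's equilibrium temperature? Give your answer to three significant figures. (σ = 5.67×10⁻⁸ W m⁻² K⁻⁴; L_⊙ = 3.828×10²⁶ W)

T_eq ≈ 821 K

d = 1.49×10⁷ km = 1.49×10¹⁰ m.
L = 1.50 × 3.828×10²⁶ = 5.74×10²⁶ W.
Flux: S = L/(4πd²) = 5.74×10²⁶/(4π×(1.49×10¹⁰)²) = 2.06×10⁵ W m⁻².
Energy balance: absorbed = emitted ⇒ πR²·S(1−A) = 4πR²·σT_eq⁴, so T_eq⁴ = S(1−A)/(4σ).
T_eq = [2.06×10⁵ × 0.50 / (4 × 5.67×10⁻⁸)]^(1/4) = (4.54×10¹¹)^(1/4) = 821 K.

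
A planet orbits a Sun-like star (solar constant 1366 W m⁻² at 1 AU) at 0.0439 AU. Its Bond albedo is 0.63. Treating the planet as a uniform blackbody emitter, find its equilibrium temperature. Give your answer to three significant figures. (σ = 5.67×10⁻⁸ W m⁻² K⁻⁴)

Flux at 0.0439 AU: S = 1366/0.0439² = 7.09×10⁵ W m⁻².
Energy balance: absorbed = emitted ⇒ πR²·S(1−A) = 4πR²·σT_eq⁴, so T_eq⁴ = S(1−A)/(4σ).
T_eq = [7.09×10⁵ × 0.37 / (4 × 5.67×10⁻⁸)]^(1/4) = (1.16×10¹²)^(1/4) = 1040 K.

T_eq ≈ 1040 K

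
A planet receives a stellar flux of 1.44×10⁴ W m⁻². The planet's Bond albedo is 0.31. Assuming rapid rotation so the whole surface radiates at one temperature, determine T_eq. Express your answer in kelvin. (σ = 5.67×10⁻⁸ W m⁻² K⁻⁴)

T_eq ≈ 458 K

Energy balance: absorbed = emitted ⇒ πR²·S(1−A) = 4πR²·σT_eq⁴, so T_eq⁴ = S(1−A)/(4σ).
T_eq = [1.44×10⁴ × 0.69 / (4 × 5.67×10⁻⁸)]^(1/4) = (4.38×10¹⁰)^(1/4) = 458 K.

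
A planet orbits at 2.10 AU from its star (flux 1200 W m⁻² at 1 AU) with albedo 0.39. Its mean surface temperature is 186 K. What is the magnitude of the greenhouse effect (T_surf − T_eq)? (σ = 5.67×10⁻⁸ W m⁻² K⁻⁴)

ΔT ≈ 21.5 K

S = 1200/2.10² = 272.1 W m⁻².
T_eq = [S(1−A)/(4σ)]^(1/4) = [272.1×0.61/(4×5.67×10⁻⁸)]^(1/4) = 164.5 K.
ΔT = T_surf − T_eq = 186 − 164.5.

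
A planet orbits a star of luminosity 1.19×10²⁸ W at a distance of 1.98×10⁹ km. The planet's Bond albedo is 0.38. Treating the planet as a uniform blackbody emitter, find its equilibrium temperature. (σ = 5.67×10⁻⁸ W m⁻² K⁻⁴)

T_eq ≈ 160 K

d = 1.98×10⁹ km = 1.98×10¹² m.
Flux: S = L/(4πd²) = 1.19×10²⁸/(4π×(1.98×10¹²)²) = 242 W m⁻².
Energy balance: absorbed = emitted ⇒ πR²·S(1−A) = 4πR²·σT_eq⁴, so T_eq⁴ = S(1−A)/(4σ).
T_eq = [242 × 0.62 / (4 × 5.67×10⁻⁸)]^(1/4) = (6.60×10⁸)^(1/4) = 160 K.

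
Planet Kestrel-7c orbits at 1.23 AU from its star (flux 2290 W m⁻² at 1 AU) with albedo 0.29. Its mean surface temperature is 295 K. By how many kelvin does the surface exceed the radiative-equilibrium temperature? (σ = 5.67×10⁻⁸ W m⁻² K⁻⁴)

ΔT ≈ 32.6 K

S = 2290/1.23² = 1514 W m⁻².
T_eq = [S(1−A)/(4σ)]^(1/4) = [1514×0.71/(4×5.67×10⁻⁸)]^(1/4) = 262.4 K.
ΔT = T_surf − T_eq = 295 − 262.4.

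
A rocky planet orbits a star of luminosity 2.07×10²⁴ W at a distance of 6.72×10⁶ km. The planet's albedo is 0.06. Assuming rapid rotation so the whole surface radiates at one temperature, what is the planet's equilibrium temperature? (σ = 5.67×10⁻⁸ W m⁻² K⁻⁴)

d = 6.72×10⁶ km = 6.72×10⁹ m.
Flux: S = L/(4πd²) = 2.07×10²⁴/(4π×(6.72×10⁹)²) = 3650 W m⁻².
Energy balance: absorbed = emitted ⇒ πR²·S(1−A) = 4πR²·σT_eq⁴, so T_eq⁴ = S(1−A)/(4σ).
T_eq = [3650 × 0.94 / (4 × 5.67×10⁻⁸)]^(1/4) = (1.51×10¹⁰)^(1/4) = 351 K.

T_eq ≈ 351 K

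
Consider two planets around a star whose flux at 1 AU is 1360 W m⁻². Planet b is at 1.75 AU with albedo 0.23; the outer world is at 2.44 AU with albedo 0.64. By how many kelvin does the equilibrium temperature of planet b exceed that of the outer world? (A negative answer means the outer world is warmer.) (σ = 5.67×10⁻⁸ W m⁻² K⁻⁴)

T_eq = [S₀(1−A)/(4σd²)]^(1/4), so T ∝ (1−A)^(1/4) / √d.
T₁ = [1360×0.77/(4×5.67×10⁻⁸×1.75²)]^(1/4) = 197.05 K.
T₂ = [1360×0.36/(4×5.67×10⁻⁸×2.44²)]^(1/4) = 137.99 K.

ΔT ≈ 59.1 K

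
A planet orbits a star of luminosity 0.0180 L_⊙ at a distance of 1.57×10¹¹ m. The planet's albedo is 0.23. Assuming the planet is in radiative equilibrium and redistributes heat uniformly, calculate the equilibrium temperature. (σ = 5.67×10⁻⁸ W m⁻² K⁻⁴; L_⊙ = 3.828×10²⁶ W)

T_eq ≈ 93.2 K

L = 0.0180 × 3.828×10²⁶ = 6.89×10²⁴ W.
Flux: S = L/(4πd²) = 6.89×10²⁴/(4π×(1.57×10¹¹)²) = 22.2 W m⁻².
Energy balance: absorbed = emitted ⇒ πR²·S(1−A) = 4πR²·σT_eq⁴, so T_eq⁴ = S(1−A)/(4σ).
T_eq = [22.2 × 0.77 / (4 × 5.67×10⁻⁸)]^(1/4) = (7.55×10⁷)^(1/4) = 93.2 K.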